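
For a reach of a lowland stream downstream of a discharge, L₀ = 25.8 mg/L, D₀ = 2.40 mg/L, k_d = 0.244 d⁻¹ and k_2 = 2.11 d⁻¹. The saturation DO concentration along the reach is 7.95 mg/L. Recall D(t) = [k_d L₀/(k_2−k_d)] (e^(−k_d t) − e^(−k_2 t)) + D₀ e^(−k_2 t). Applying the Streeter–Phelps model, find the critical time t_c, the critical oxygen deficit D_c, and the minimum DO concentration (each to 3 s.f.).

At the critical point dD/dt = 0, so k_d L₀ e^(−k_d t) = k_2 D. Substituting D(t) from the Streeter–Phelps equation and solving for t gives
t_c = ln[(k_2/k_d)(1 − D₀(k_2−k_d)/(k_d L₀))] / (k_2−k_d).
Here k_2−k_d = 1.866 d⁻¹ and 1 − D₀(k_2−k_d)/(k_d L₀) = 1 − 2.40×1.866/(0.244×25.8) = 0.2886, so
t_c = ln(8.648 × 0.2886) / 1.866 = 0.9146 / 1.866 = 0.4901 d.
L(t_c) = L₀ e^(−k_d t_c) = 25.8 × 0.8873 = 22.89 mg/L, and at the critical point k_2 D_c = k_d L, so D_c = (0.244/2.11) × 22.89 = 2.647 mg/L.
Minimum DO = C_s − D_c = 7.95 − 2.647 = 5.303 mg/L.

t_c ≈ 0.490 d; D_c ≈ 2.65 mg/L; min DO ≈ 5.30 mg/L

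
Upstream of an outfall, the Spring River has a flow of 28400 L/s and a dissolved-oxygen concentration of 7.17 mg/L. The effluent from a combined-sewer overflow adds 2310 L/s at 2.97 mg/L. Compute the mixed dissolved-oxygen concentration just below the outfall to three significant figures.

Flow-weighted mixing: C = (Q_r C_r + Q_w C_w)/(Q_r + Q_w)
= (28400×7.17 + 2310×2.97)/(28400 + 2310) = 210500/30710 = 6.854 mg/L.

6.85 mg/L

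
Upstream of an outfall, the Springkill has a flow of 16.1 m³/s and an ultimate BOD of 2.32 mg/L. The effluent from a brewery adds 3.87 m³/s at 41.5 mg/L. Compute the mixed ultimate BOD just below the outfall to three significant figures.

Flow-weighted mixing: C = (Q_r C_r + Q_w C_w)/(Q_r + Q_w)
= (16.1×2.32 + 3.87×41.5)/(16.1 + 3.87) = 198.0/19.97 = 9.913 mg/L.

9.91 mg/L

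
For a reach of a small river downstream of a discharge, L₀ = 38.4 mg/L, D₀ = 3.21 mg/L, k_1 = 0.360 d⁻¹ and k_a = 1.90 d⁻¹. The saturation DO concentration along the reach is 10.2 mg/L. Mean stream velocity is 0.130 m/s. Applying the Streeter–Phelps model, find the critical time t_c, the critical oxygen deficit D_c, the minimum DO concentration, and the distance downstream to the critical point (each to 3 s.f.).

At the critical point dD/dt = 0, so k_1 L₀ e^(−k_1 t) = k_a D. Substituting D(t) from the Streeter–Phelps equation and solving for t gives
t_c = ln[(k_a/k_1)(1 − D₀(k_a−k_1)/(k_1 L₀))] / (k_a−k_1).
Here k_a−k_1 = 1.540 d⁻¹ and 1 − D₀(k_a−k_1)/(k_1 L₀) = 1 − 3.21×1.540/(0.360×38.4) = 0.6424, so
t_c = ln(5.278 × 0.6424) / 1.540 = 1.221 / 1.540 = 0.7928 d.
L(t_c) = L₀ e^(−k_1 t_c) = 38.4 × 0.7517 = 28.87 mg/L, and at the critical point k_a D_c = k_1 L, so D_c = (0.360/1.90) × 28.87 = 5.469 mg/L.
Minimum DO = C_s − D_c = 10.2 − 5.469 = 4.731 mg/L.
x_c = v t_c = 0.130 m/s × 0.7928 d × 86400 s/d = 8905 m ≈ 8.91 km.

t_c ≈ 0.793 d; D_c ≈ 5.47 mg/L; min DO ≈ 4.73 mg/L; x_c ≈ 8.91 km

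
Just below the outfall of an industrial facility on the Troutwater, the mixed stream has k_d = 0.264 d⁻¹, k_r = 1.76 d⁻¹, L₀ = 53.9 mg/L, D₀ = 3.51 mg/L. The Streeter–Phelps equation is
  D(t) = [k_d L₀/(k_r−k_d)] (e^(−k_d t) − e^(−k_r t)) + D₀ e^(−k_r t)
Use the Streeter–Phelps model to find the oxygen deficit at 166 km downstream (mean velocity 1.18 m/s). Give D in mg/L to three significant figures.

Travel time t = x/v = 166 km / (1.18 m/s) = 166000 m / 1.18 m/s = 140700 s = 1.628 d.
k_d L₀/(k_r−k_d) = 0.264×53.9/(1.76−0.264) = 14.23/1.496 = 9.512 mg/L.
e^(−k_d t) = e^(−0.264×1.628) = 0.6506; e^(−k_r t) = e^(−1.76×1.628) = 0.05695.
D = 9.512 × (0.6506 − 0.05695) + 3.51 × 0.05695 = 5.647 + 0.1999 = 5.847 mg/L.

D ≈ 5.85 mg/L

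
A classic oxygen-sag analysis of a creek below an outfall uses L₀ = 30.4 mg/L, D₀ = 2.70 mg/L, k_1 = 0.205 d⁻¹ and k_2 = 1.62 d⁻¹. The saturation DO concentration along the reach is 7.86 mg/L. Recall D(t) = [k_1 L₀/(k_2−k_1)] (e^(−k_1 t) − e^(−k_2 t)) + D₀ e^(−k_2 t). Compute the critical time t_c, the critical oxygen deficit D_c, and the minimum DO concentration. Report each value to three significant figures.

At the critical point dD/dt = 0, so k_1 L₀ e^(−k_1 t) = k_2 D. Substituting D(t) from the Streeter–Phelps equation and solving for t gives
t_c = ln[(k_2/k_1)(1 − D₀(k_2−k_1)/(k_1 L₀))] / (k_2−k_1).
Here k_2−k_1 = 1.415 d⁻¹ and 1 − D₀(k_2−k_1)/(k_1 L₀) = 1 − 2.70×1.415/(0.205×30.4) = 0.3870, so
t_c = ln(7.902 × 0.3870) / 1.415 = 1.118 / 1.415 = 0.7899 d.
L(t_c) = L₀ e^(−k_1 t_c) = 30.4 × 0.8505 = 25.86 mg/L, and at the critical point k_2 D_c = k_1 L, so D_c = (0.205/1.62) × 25.86 = 3.272 mg/L.
Minimum DO = C_s − D_c = 7.86 − 3.272 = 4.588 mg/L.

t_c ≈ 0.790 d; D_c ≈ 3.27 mg/L; min DO ≈ 4.59 mg/L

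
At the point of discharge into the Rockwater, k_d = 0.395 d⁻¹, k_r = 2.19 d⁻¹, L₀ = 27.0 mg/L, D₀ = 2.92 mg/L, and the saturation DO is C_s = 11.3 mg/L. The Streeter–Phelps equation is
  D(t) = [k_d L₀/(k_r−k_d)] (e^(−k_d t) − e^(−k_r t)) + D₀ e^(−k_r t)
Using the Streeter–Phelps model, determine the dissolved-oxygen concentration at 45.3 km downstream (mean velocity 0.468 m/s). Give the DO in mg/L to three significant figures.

DO ≈ 7.74 mg/L

Travel time t = x/v = 45.3 km / (0.468 m/s) = 45300 m / 0.468 m/s = 96790 s = 1.120 d.
k_d L₀/(k_r−k_d) = 0.395×27.0/(2.19−0.395) = 10.67/1.795 = 5.942 mg/L.
e^(−k_d t) = e^(−0.395×1.120) = 0.6424; e^(−k_r t) = e^(−2.19×1.120) = 0.08599.
D = 5.942 × (0.6424 − 0.08599) + 2.92 × 0.08599 = 3.306 + 0.2511 = 3.557 mg/L.
DO = C_s − D = 11.3 − 3.557 = 7.743 mg/L.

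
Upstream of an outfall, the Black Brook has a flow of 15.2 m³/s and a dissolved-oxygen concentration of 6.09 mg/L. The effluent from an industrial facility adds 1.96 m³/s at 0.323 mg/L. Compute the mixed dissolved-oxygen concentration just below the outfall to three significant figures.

5.43 mg/L

Flow-weighted mixing: C = (Q_r C_r + Q_w C_w)/(Q_r + Q_w)
= (15.2×6.09 + 1.96×0.323)/(15.2 + 1.96) = 93.20/17.16 = 5.431 mg/L.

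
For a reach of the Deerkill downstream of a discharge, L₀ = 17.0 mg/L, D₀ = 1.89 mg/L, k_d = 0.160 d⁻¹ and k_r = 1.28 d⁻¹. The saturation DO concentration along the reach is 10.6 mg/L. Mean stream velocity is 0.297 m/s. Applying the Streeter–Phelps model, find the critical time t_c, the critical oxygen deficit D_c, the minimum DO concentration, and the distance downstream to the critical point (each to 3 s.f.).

t_c = [1/(k_r−k_d)] ln[(k_r/k_d)(1 − D₀(k_r−k_d)/(k_d L₀))]
= [1/(1.28−0.160)] ln[(1.28/0.160)(1 − 1.89×1.120/(0.160×17.0))]
= (1/1.120) ln[8.000 × 0.2218] = 0.8929 × ln(1.774) = 0.8929 × 0.5733 = 0.5119 d.
L(t_c) = L₀ e^(−k_d t_c) = 17.0 × 0.9214 = 15.66 mg/L, and at the critical point k_r D_c = k_d L, so D_c = (0.160/1.28) × 15.66 = 1.958 mg/L.
Minimum DO = C_s − D_c = 10.6 − 1.958 = 8.642 mg/L.
x_c = v t_c = 0.297 m/s × 0.5119 d × 86400 s/d = 13140 m ≈ 13.1 km.

t_c ≈ 0.512 d; D_c ≈ 1.96 mg/L; min DO ≈ 8.64 mg/L; x_c ≈ 13.1 km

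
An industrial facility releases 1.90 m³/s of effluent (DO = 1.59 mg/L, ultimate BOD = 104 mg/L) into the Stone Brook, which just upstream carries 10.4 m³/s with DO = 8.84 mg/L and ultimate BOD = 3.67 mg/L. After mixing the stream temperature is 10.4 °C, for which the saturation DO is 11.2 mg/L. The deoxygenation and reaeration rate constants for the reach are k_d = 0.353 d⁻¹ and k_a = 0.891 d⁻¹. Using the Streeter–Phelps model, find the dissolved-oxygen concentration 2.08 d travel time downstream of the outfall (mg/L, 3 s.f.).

DO ≈ 6.59 mg/L

Mixed DO = (10.4×8.84 + 1.90×1.59)/(10.4+1.90) = 94.96/12.30 = 7.720 mg/L.
Mixed L₀ = (10.4×3.67 + 1.90×104)/(12.30) = 235.8/12.30 = 19.17 mg/L.
Initial deficit D₀ = C_s − DO₀ = 11.2 − 7.720 = 3.480 mg/L.
D(2.08) = [0.353×19.17/(0.891−0.353)](e^(−0.353×2.08) − e^(−0.891×2.08)) + 3.480 e^(−0.891×2.08)
= 12.58 × (0.4799 − 0.1567) + 3.480 × 0.1567 = 4.610 mg/L.
DO = 11.2 − 4.610 = 6.590 mg/L.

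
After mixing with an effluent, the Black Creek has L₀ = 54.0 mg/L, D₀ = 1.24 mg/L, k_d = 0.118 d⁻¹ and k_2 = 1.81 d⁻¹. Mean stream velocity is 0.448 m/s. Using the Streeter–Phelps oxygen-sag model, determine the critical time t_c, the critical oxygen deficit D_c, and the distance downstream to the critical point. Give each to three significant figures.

With k_2/k_d = 15.34 and 1 − D₀(k_2−k_d)/(k_d L₀) = 0.6707,
t_c = ln(15.34 × 0.6707) / (1.81 − 0.118) = ln(10.29) / 1.692 = 2.331/1.692 = 1.378 d.
D_c = (k_d/k_2) L₀ e^(−k_d t_c) = (0.118/1.81) × 54.0 × e^(−0.118×1.378) = 0.06519 × 54.0 × 0.8500 = 2.992 mg/L.
x_c = v t_c = 0.448 m/s × 1.378 d × 86400 s/d = 53330 m ≈ 53.3 km.

t_c ≈ 1.38 d; D_c ≈ 2.99 mg/L; x_c ≈ 53.3 km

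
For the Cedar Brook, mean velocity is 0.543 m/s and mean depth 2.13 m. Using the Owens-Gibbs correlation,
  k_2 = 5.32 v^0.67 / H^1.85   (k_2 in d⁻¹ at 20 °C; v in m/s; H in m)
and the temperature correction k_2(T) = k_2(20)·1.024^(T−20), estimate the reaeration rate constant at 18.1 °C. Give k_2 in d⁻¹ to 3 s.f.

k_2 ≈ 0.834 d⁻¹

k_2(20) = 5.32 × 0.543^0.67 / 2.13^1.85 = 5.32 × 0.6642 / 4.050 = 0.8724 d⁻¹.
k_2(18.1) = 0.8724 × 1.024^(18.1−20) = 0.8724 × 0.9559 = 0.8340 d⁻¹.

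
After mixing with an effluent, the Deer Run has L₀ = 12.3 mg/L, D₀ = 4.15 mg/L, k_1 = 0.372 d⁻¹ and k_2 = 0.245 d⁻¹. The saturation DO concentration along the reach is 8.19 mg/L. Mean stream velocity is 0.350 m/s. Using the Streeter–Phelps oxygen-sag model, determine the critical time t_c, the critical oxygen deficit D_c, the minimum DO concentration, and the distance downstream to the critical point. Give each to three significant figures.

t_c = [1/(k_2−k_1)] ln[(k_2/k_1)(1 − D₀(k_2−k_1)/(k_1 L₀))]
= [1/(0.245−0.372)] ln[(0.245/0.372)(1 − 4.15×-0.1270/(0.372×12.3))]
= (1/-0.1270) ln[0.6586 × 1.115] = -7.874 × ln(0.7345) = -7.874 × -0.3086 = 2.430 d.
D_c = (k_1/k_2) L₀ e^(−k_1 t_c) = (0.372/0.245) × 12.3 × e^(−0.372×2.430) = 1.518 × 12.3 × 0.4050 = 7.563 mg/L.
Minimum DO = C_s − D_c = 8.19 − 7.563 = 0.6270 mg/L.
x_c = v t_c = 0.350 m/s × 2.430 d × 86400 s/d = 73480 m ≈ 73.5 km.

t_c ≈ 2.43 d; D_c ≈ 7.56 mg/L; min DO ≈ 0.627 mg/L; x_c ≈ 73.5 km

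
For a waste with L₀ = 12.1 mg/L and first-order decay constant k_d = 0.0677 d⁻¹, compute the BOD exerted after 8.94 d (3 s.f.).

y ≈ 5.49 mg/L

y_t = L₀(1 − e^(−k_d t)) = 12.1 × (1 − e^(−0.0677×8.94))
= 12.1 × (1 − 0.5459) = 12.1 × 0.4541 = 5.494 mg/L.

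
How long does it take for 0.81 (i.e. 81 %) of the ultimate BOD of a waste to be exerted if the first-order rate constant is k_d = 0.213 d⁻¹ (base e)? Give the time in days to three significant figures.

t ≈ 7.80 d

y/L₀ = 1 − e^(−k_d t) = 0.81 ⇒ e^(−k_d t) = 0.190
t = −ln(0.190) / 0.213 = 1.661 / 0.213 = 7.797 d.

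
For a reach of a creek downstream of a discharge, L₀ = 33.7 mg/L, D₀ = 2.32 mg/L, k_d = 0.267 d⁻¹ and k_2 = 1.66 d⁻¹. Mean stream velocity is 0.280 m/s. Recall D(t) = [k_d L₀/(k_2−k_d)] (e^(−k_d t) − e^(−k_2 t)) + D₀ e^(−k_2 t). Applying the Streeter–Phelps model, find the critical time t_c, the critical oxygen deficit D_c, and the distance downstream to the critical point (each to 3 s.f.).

t_c = [1/(k_2−k_d)] ln[(k_2/k_d)(1 − D₀(k_2−k_d)/(k_d L₀))]
= [1/(1.66−0.267)] ln[(1.66/0.267)(1 − 2.32×1.393/(0.267×33.7))]
= (1/1.393) ln[6.217 × 0.6408] = 0.7179 × ln(3.984) = 0.7179 × 1.382 = 0.9923 d.
D_c = (k_d/k_2) L₀ e^(−k_d t_c) = (0.267/1.66) × 33.7 × e^(−0.267×0.9923) = 0.1608 × 33.7 × 0.7672 = 4.159 mg/L.
x_c = v t_c = 0.280 m/s × 0.9923 d × 86400 s/d = 24010 m ≈ 24.0 km.

t_c ≈ 0.992 d; D_c ≈ 4.16 mg/L; x_c ≈ 24.0 km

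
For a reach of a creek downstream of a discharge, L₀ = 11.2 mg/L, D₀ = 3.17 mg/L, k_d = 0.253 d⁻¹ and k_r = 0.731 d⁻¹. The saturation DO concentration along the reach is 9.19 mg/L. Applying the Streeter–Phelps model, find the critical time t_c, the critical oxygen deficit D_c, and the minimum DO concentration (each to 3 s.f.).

t_c ≈ 0.619 d; D_c ≈ 3.31 mg/L; min DO ≈ 5.88 mg/L

At the critical point dD/dt = 0, so k_d L₀ e^(−k_d t) = k_r D. Substituting D(t) from the Streeter–Phelps equation and solving for t gives
t_c = ln[(k_r/k_d)(1 − D₀(k_r−k_d)/(k_d L₀))] / (k_r−k_d).
Here k_r−k_d = 0.4780 d⁻¹ and 1 − D₀(k_r−k_d)/(k_d L₀) = 1 − 3.17×0.4780/(0.253×11.2) = 0.4653, so
t_c = ln(2.889 × 0.4653) / 0.4780 = 0.2958 / 0.4780 = 0.6189 d.
D_c = (k_d/k_r) L₀ e^(−k_d t_c) = (0.253/0.731) × 11.2 × e^(−0.253×0.6189) = 0.3461 × 11.2 × 0.8551 = 3.314 mg/L.
Minimum DO = C_s − D_c = 9.19 − 3.314 = 5.876 mg/L.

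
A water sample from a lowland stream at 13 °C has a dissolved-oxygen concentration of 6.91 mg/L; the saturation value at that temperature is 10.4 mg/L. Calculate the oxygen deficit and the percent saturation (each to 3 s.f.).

D ≈ 3.49 mg/L; 66.4 % saturation

D = C_s − C = 10.4 − 6.91 = 3.49 mg/L.
% saturation = 6.91/10.4 × 100 = 66.4 %.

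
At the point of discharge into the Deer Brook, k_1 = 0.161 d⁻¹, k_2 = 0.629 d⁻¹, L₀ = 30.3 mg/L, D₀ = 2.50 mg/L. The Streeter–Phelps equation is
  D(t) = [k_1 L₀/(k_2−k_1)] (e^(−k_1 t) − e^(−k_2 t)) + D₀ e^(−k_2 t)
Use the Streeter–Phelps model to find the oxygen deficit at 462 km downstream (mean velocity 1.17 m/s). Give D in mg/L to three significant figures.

D ≈ 4.55 mg/L

Travel time t = x/v = 462 km / (1.17 m/s) = 462000 m / 1.17 m/s = 394900 s = 4.570 d.
k_1 L₀/(k_2−k_1) = 0.161×30.3/(0.629−0.161) = 4.878/0.4680 = 10.42 mg/L.
e^(−k_1 t) = e^(−0.161×4.570) = 0.4791; e^(−k_2 t) = e^(−0.629×4.570) = 0.05643.
D = 10.42 × (0.4791 − 0.05643) + 2.50 × 0.05643 = 4.406 + 0.1411 = 4.547 mg/L.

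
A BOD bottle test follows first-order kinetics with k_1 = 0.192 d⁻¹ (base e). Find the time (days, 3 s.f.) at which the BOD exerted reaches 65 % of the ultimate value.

y/L₀ = 1 − e^(−k_1 t) = 0.65 ⇒ e^(−k_1 t) = 0.350
t = −ln(0.350) / 0.192 = 1.050 / 0.192 = 5.468 d.

t ≈ 5.47 d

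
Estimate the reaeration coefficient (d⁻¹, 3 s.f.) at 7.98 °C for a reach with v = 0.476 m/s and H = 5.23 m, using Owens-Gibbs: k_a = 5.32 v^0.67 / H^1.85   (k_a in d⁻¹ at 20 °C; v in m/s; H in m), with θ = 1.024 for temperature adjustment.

k_a(20) = 5.32 × 0.476^0.67 / 5.23^1.85 = 5.32 × 0.6081 / 21.34 = 0.1516 d⁻¹.
k_a(7.98) = 0.1516 × 1.024^(7.98−20) = 0.1516 × 0.7520 = 0.1140 d⁻¹.

k_a ≈ 0.114 d⁻¹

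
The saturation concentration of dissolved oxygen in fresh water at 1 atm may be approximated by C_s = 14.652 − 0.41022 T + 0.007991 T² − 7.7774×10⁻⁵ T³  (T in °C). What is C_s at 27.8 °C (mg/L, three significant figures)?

C_s ≈ 7.75 mg/L

C_s = 14.652 − 0.41022×27.8 + 0.007991×27.8² − 7.7774×10⁻⁵×27.8³ = 7.753 mg/L.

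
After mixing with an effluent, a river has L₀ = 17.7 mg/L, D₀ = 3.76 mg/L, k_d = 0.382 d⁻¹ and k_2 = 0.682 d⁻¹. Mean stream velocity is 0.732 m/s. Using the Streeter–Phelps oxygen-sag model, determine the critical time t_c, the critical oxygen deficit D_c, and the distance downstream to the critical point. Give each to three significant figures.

t_c ≈ 1.32 d; D_c ≈ 5.98 mg/L; x_c ≈ 83.7 km

At the critical point dD/dt = 0, so k_d L₀ e^(−k_d t) = k_2 D. Substituting D(t) from the Streeter–Phelps equation and solving for t gives
t_c = ln[(k_2/k_d)(1 − D₀(k_2−k_d)/(k_d L₀))] / (k_2−k_d).
Here k_2−k_d = 0.3000 d⁻¹ and 1 − D₀(k_2−k_d)/(k_d L₀) = 1 − 3.76×0.3000/(0.382×17.7) = 0.8332, so
t_c = ln(1.785 × 0.8332) / 0.3000 = 0.3971 / 0.3000 = 1.324 d.
D_c = (k_d/k_2) L₀ e^(−k_d t_c) = (0.382/0.682) × 17.7 × e^(−0.382×1.324) = 0.5601 × 17.7 × 0.6031 = 5.979 mg/L.
x_c = v t_c = 0.732 m/s × 1.324 d × 86400 s/d = 83710 m ≈ 83.7 km.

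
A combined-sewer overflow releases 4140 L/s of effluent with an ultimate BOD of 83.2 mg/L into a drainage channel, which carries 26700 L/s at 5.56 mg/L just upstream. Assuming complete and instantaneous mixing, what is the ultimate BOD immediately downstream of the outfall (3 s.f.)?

16.0 mg/L

Flow-weighted mixing: C = (Q_r C_r + Q_w C_w)/(Q_r + Q_w)
= (26700×5.56 + 4140×83.2)/(26700 + 4140) = 492900/30840 = 15.98 mg/L.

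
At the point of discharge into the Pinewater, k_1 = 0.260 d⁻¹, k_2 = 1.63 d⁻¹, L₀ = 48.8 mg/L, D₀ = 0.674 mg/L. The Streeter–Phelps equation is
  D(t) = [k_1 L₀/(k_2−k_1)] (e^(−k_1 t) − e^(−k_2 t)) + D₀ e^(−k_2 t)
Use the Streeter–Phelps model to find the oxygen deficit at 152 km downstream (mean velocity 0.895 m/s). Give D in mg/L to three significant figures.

Travel time t = x/v = 152 km / (0.895 m/s) = 152000 m / 0.895 m/s = 169800 s = 1.966 d.
k_1 L₀/(k_2−k_1) = 0.260×48.8/(1.63−0.260) = 12.69/1.370 = 9.261 mg/L.
e^(−k_1 t) = e^(−0.260×1.966) = 0.5999; e^(−k_2 t) = e^(−1.63×1.966) = 0.04060.
D = 9.261 × (0.5999 − 0.04060) + 0.674 × 0.04060 = 5.179 + 0.02736 = 5.207 mg/L.

D ≈ 5.21 mg/L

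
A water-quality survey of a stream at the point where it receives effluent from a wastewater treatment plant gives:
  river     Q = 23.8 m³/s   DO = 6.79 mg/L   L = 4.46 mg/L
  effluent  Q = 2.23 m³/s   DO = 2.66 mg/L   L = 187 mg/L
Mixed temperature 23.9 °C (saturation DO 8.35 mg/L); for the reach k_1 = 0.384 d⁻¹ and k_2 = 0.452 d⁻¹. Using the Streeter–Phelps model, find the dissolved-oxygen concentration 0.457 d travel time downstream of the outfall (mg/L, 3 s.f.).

Mixed DO = (23.8×6.79 + 2.23×2.66)/(23.8+2.23) = 167.5/26.03 = 6.436 mg/L.
Mixed L₀ = (23.8×4.46 + 2.23×187)/(26.03) = 523.2/26.03 = 20.10 mg/L.
Initial deficit D₀ = C_s − DO₀ = 8.35 − 6.436 = 1.914 mg/L.
D(0.457) = [0.384×20.10/(0.452−0.384)](e^(−0.384×0.457) − e^(−0.452×0.457)) + 1.914 e^(−0.452×0.457)
= 113.5 × (0.8390 − 0.8134) + 1.914 × 0.8134 = 4.470 mg/L.
DO = 8.35 − 4.470 = 3.880 mg/L.

DO ≈ 3.88 mg/L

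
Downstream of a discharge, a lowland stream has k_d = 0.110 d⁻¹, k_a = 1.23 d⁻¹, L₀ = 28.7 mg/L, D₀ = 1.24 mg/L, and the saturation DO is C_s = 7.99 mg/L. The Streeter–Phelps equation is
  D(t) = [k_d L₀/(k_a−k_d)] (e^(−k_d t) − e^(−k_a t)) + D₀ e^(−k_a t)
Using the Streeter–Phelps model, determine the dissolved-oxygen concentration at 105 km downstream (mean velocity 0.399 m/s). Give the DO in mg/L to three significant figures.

Travel time t = x/v = 105 km / (0.399 m/s) = 105000 m / 0.399 m/s = 263200 s = 3.046 d.
k_d L₀/(k_a−k_d) = 0.110×28.7/(1.23−0.110) = 3.157/1.120 = 2.819 mg/L.
e^(−k_d t) = e^(−0.110×3.046) = 0.7153; e^(−k_a t) = e^(−1.23×3.046) = 0.02360.
D = 2.819 × (0.7153 − 0.02360) + 1.24 × 0.02360 = 1.950 + 0.02927 = 1.979 mg/L.
DO = C_s − D = 7.99 − 1.979 = 6.011 mg/L.

DO ≈ 6.01 mg/L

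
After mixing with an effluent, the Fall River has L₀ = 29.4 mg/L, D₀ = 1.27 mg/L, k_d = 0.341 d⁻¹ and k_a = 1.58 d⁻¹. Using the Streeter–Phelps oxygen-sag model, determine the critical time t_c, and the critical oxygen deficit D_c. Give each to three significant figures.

t_c ≈ 1.10 d; D_c ≈ 4.36 mg/L

At the critical point dD/dt = 0, so k_d L₀ e^(−k_d t) = k_a D. Substituting D(t) from the Streeter–Phelps equation and solving for t gives
t_c = ln[(k_a/k_d)(1 − D₀(k_a−k_d)/(k_d L₀))] / (k_a−k_d).
Here k_a−k_d = 1.239 d⁻¹ and 1 − D₀(k_a−k_d)/(k_d L₀) = 1 − 1.27×1.239/(0.341×29.4) = 0.8430, so
t_c = ln(4.633 × 0.8430) / 1.239 = 1.363 / 1.239 = 1.100 d.
D_c = (k_d/k_a) L₀ e^(−k_d t_c) = (0.341/1.58) × 29.4 × e^(−0.341×1.100) = 0.2158 × 29.4 × 0.6873 = 4.361 mg/L.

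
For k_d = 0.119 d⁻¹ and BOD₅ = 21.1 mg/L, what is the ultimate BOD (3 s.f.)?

L₀ ≈ 47.1 mg/L

BOD₅ = L₀(1 − e^(−5k_d)) ⇒ L₀ = BOD₅ / (1 − e^(−5×0.119))
= 21.1 / (1 − 0.5516) = 21.1 / 0.4484 = 47.05 mg/L.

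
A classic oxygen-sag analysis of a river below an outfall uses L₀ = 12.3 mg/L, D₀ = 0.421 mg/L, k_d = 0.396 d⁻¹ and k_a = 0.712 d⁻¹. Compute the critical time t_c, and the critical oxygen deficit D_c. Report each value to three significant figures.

t_c ≈ 1.77 d; D_c ≈ 3.40 mg/L

At the critical point dD/dt = 0, so k_d L₀ e^(−k_d t) = k_a D. Substituting D(t) from the Streeter–Phelps equation and solving for t gives
t_c = ln[(k_a/k_d)(1 − D₀(k_a−k_d)/(k_d L₀))] / (k_a−k_d).
Here k_a−k_d = 0.3160 d⁻¹ and 1 − D₀(k_a−k_d)/(k_d L₀) = 1 − 0.421×0.3160/(0.396×12.3) = 0.9727, so
t_c = ln(1.798 × 0.9727) / 0.3160 = 0.5590 / 0.3160 = 1.769 d.
D_c = (k_d/k_a) L₀ e^(−k_d t_c) = (0.396/0.712) × 12.3 × e^(−0.396×1.769) = 0.5562 × 12.3 × 0.4963 = 3.396 mg/L.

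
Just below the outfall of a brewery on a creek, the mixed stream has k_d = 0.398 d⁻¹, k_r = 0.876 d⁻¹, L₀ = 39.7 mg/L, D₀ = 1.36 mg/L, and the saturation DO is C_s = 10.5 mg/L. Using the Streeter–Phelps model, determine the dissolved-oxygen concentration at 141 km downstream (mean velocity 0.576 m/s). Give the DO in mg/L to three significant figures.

DO ≈ 2.45 mg/L

Travel time t = x/v = 141 km / (0.576 m/s) = 141000 m / 0.576 m/s = 244800 s = 2.833 d.
k_d L₀/(k_r−k_d) = 0.398×39.7/(0.876−0.398) = 15.80/0.4780 = 33.06 mg/L.
e^(−k_d t) = e^(−0.398×2.833) = 0.3238; e^(−k_r t) = e^(−0.876×2.833) = 0.08358.
D = 33.06 × (0.3238 − 0.08358) + 1.36 × 0.08358 = 7.941 + 0.1137 = 8.054 mg/L.
DO = C_s − D = 10.5 − 8.054 = 2.446 mg/L.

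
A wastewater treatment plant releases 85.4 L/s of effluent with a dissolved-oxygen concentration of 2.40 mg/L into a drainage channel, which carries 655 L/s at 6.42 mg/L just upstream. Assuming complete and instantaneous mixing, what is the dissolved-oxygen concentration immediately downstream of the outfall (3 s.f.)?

Flow-weighted mixing: C = (Q_r C_r + Q_w C_w)/(Q_r + Q_w)
= (655×6.42 + 85.4×2.40)/(655 + 85.4) = 4410/740.4 = 5.956 mg/L.

5.96 mg/L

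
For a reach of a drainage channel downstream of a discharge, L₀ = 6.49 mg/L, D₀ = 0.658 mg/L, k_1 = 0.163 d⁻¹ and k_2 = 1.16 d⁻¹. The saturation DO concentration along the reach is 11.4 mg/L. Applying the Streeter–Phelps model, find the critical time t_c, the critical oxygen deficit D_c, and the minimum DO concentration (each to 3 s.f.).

t_c = [1/(k_2−k_1)] ln[(k_2/k_1)(1 − D₀(k_2−k_1)/(k_1 L₀))]
= [1/(1.16−0.163)] ln[(1.16/0.163)(1 − 0.658×0.9970/(0.163×6.49))]
= (1/0.9970) ln[7.117 × 0.3799] = 1.003 × ln(2.703) = 1.003 × 0.9945 = 0.9975 d.
L(t_c) = L₀ e^(−k_1 t_c) = 6.49 × 0.8499 = 5.516 mg/L, and at the critical point k_2 D_c = k_1 L, so D_c = (0.163/1.16) × 5.516 = 0.7751 mg/L.
Minimum DO = C_s − D_c = 11.4 − 0.7751 = 10.62 mg/L.

t_c ≈ 0.997 d; D_c ≈ 0.775 mg/L; min DO ≈ 10.6 mg/L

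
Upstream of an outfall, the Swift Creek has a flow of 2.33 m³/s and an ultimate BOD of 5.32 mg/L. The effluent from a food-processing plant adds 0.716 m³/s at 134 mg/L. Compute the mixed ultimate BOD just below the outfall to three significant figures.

35.6 mg/L

Flow-weighted mixing: C = (Q_r C_r + Q_w C_w)/(Q_r + Q_w)
= (2.33×5.32 + 0.716×134)/(2.33 + 0.716) = 108.3/3.046 = 35.57 mg/L.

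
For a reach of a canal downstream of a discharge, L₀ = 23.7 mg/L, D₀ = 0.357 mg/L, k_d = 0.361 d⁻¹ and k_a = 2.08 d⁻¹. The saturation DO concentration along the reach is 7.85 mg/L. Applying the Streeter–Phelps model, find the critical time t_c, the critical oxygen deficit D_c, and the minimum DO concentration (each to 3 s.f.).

At the critical point dD/dt = 0, so k_d L₀ e^(−k_d t) = k_a D. Substituting D(t) from the Streeter–Phelps equation and solving for t gives
t_c = ln[(k_a/k_d)(1 − D₀(k_a−k_d)/(k_d L₀))] / (k_a−k_d).
Here k_a−k_d = 1.719 d⁻¹ and 1 − D₀(k_a−k_d)/(k_d L₀) = 1 − 0.357×1.719/(0.361×23.7) = 0.9283, so
t_c = ln(5.762 × 0.9283) / 1.719 = 1.677 / 1.719 = 0.9755 d.
D_c = (k_d/k_a) L₀ e^(−k_d t_c) = (0.361/2.08) × 23.7 × e^(−0.361×0.9755) = 0.1736 × 23.7 × 0.7032 = 2.892 mg/L.
Minimum DO = C_s − D_c = 7.85 − 2.892 = 4.958 mg/L.

t_c ≈ 0.975 d; D_c ≈ 2.89 mg/L; min DO ≈ 4.96 mg/L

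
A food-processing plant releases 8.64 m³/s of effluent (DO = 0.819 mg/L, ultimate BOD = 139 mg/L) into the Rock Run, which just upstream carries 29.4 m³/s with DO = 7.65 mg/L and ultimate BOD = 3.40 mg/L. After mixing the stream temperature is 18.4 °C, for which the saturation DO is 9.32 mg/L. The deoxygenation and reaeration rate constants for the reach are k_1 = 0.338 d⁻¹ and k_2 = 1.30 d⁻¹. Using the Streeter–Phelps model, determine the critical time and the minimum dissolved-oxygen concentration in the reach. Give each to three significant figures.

t_c ≈ 1.08 d; minimum DO ≈ 3.14 mg/L

Mixed DO = (29.4×7.65 + 8.64×0.819)/(29.4+8.64) = 232.0/38.04 = 6.098 mg/L.
Mixed L₀ = (29.4×3.40 + 8.64×139)/(38.04) = 1301/38.04 = 34.20 mg/L.
Initial deficit D₀ = C_s − DO₀ = 9.32 − 6.098 = 3.222 mg/L.
t_c = (1/0.9620) ln[(1.30/0.338)(1 − 3.222×0.9620/(0.338×34.20))] = 1.040 × ln(2.815) = 1.076 d.
D_c = (0.338/1.30) × 34.20 × e^(−0.338×1.076) = 0.2600 × 34.20 × 0.6951 = 6.181 mg/L.
Minimum DO = 9.32 − 6.181 = 3.139 mg/L.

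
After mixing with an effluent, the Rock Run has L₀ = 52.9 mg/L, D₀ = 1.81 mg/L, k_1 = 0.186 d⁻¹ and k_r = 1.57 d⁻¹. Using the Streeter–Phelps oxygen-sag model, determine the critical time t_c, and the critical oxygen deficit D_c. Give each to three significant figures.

t_c ≈ 1.33 d; D_c ≈ 4.89 mg/L

At the critical point dD/dt = 0, so k_1 L₀ e^(−k_1 t) = k_r D. Substituting D(t) from the Streeter–Phelps equation and solving for t gives
t_c = ln[(k_r/k_1)(1 − D₀(k_r−k_1)/(k_1 L₀))] / (k_r−k_1).
Here k_r−k_1 = 1.384 d⁻¹ and 1 − D₀(k_r−k_1)/(k_1 L₀) = 1 − 1.81×1.384/(0.186×52.9) = 0.7454, so
t_c = ln(8.441 × 0.7454) / 1.384 = 1.839 / 1.384 = 1.329 d.
L(t_c) = L₀ e^(−k_1 t_c) = 52.9 × 0.7810 = 41.31 mg/L, and at the critical point k_r D_c = k_1 L, so D_c = (0.186/1.57) × 41.31 = 4.895 mg/L.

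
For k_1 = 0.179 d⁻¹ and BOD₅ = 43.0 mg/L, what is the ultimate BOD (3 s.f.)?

BOD₅ = L₀(1 − e^(−5k_1)) ⇒ L₀ = BOD₅ / (1 − e^(−5×0.179))
= 43.0 / (1 − 0.4086) = 43.0 / 0.5914 = 72.71 mg/L.

L₀ ≈ 72.7 mg/L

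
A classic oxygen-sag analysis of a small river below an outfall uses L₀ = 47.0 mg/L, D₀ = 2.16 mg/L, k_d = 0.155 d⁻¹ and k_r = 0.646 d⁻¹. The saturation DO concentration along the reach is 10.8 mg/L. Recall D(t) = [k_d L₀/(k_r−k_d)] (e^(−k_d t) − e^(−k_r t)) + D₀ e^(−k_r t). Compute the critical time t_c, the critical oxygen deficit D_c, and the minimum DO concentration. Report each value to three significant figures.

At the critical point dD/dt = 0, so k_d L₀ e^(−k_d t) = k_r D. Substituting D(t) from the Streeter–Phelps equation and solving for t gives
t_c = ln[(k_r/k_d)(1 − D₀(k_r−k_d)/(k_d L₀))] / (k_r−k_d).
Here k_r−k_d = 0.4910 d⁻¹ and 1 − D₀(k_r−k_d)/(k_d L₀) = 1 − 2.16×0.4910/(0.155×47.0) = 0.8544, so
t_c = ln(4.168 × 0.8544) / 0.4910 = 1.270 / 0.4910 = 2.587 d.
L(t_c) = L₀ e^(−k_d t_c) = 47.0 × 0.6697 = 31.48 mg/L, and at the critical point k_r D_c = k_d L, so D_c = (0.155/0.646) × 31.48 = 7.552 mg/L.
Minimum DO = C_s − D_c = 10.8 − 7.552 = 3.248 mg/L.

t_c ≈ 2.59 d; D_c ≈ 7.55 mg/L; min DO ≈ 3.25 mg/L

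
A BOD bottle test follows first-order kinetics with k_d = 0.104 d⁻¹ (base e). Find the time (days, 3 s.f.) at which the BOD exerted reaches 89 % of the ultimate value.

y/L₀ = 1 − e^(−k_d t) = 0.89 ⇒ e^(−k_d t) = 0.110
t = −ln(0.110) / 0.104 = 2.207 / 0.104 = 21.22 d.

t ≈ 21.2 d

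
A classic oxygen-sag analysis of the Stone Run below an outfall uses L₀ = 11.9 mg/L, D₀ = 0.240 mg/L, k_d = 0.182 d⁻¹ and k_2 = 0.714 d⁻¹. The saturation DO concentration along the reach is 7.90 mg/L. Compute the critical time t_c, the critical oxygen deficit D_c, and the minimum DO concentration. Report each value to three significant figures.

t_c = [1/(k_2−k_d)] ln[(k_2/k_d)(1 − D₀(k_2−k_d)/(k_d L₀))]
= [1/(0.714−0.182)] ln[(0.714/0.182)(1 − 0.240×0.5320/(0.182×11.9))]
= (1/0.5320) ln[3.923 × 0.9410] = 1.880 × ln(3.692) = 1.880 × 1.306 = 2.455 d.
L(t_c) = L₀ e^(−k_d t_c) = 11.9 × 0.6397 = 7.612 mg/L, and at the critical point k_2 D_c = k_d L, so D_c = (0.182/0.714) × 7.612 = 1.940 mg/L.
Minimum DO = C_s − D_c = 7.90 − 1.940 = 5.960 mg/L.

t_c ≈ 2.46 d; D_c ≈ 1.94 mg/L; min DO ≈ 5.96 mg/L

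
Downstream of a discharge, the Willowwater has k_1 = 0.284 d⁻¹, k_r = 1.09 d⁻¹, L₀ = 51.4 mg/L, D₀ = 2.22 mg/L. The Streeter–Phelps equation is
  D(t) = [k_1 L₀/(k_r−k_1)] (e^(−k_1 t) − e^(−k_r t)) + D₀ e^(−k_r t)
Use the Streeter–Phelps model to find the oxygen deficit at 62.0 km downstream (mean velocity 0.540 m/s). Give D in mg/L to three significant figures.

D ≈ 8.68 mg/L

Travel time t = x/v = 62.0 km / (0.540 m/s) = 62000 m / 0.540 m/s = 114800 s = 1.329 d.
k_1 L₀/(k_r−k_1) = 0.284×51.4/(1.09−0.284) = 14.60/0.8060 = 18.11 mg/L.
e^(−k_1 t) = e^(−0.284×1.329) = 0.6856; e^(−k_r t) = e^(−1.09×1.329) = 0.2349.
D = 18.11 × (0.6856 − 0.2349) + 2.22 × 0.2349 = 8.163 + 0.5215 = 8.684 mg/L.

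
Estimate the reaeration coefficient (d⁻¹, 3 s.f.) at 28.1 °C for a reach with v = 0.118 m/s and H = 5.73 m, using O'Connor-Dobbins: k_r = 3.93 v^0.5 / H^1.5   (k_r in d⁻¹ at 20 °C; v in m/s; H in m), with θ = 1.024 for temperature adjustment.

k_r(20) = 3.93 × 0.118^0.5 / 5.73^1.5 = 3.93 × 0.3435 / 13.72 = 0.09842 d⁻¹.
k_r(28.1) = 0.09842 × 1.024^(28.1−20) = 0.09842 × 1.212 = 0.1193 d⁻¹.

k_r ≈ 0.119 d⁻¹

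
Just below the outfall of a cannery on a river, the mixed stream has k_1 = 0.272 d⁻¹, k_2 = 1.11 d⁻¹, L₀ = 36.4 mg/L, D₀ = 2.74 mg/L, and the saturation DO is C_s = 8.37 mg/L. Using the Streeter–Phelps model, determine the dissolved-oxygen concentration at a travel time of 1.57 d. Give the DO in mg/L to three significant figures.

k_1 L₀/(k_2−k_1) = 0.272×36.4/(1.11−0.272) = 9.901/0.8380 = 11.81 mg/L.
e^(−k_1 t) = e^(−0.272×1.570) = 0.6524; e^(−k_2 t) = e^(−1.11×1.570) = 0.1750.
D = 11.81 × (0.6524 − 0.1750) + 2.74 × 0.1750 = 5.640 + 0.4796 = 6.120 mg/L.
DO = C_s − D = 8.37 − 6.120 = 2.250 mg/L.

DO ≈ 2.25 mg/L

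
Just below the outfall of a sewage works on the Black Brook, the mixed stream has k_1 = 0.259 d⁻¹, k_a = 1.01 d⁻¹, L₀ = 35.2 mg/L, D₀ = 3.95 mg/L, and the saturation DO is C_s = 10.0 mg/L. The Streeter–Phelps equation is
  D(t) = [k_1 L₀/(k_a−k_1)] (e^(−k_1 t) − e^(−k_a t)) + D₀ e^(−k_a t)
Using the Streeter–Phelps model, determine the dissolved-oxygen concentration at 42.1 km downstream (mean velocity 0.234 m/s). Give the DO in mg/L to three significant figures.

Travel time t = x/v = 42.1 km / (0.234 m/s) = 42100 m / 0.234 m/s = 179900 s = 2.082 d.
k_1 L₀/(k_a−k_1) = 0.259×35.2/(1.01−0.259) = 9.117/0.7510 = 12.14 mg/L.
e^(−k_1 t) = e^(−0.259×2.082) = 0.5831; e^(−k_a t) = e^(−1.01×2.082) = 0.1221.
D = 12.14 × (0.5831 − 0.1221) + 3.95 × 0.1221 = 5.597 + 0.4822 = 6.079 mg/L.
DO = C_s − D = 10.0 − 6.079 = 3.921 mg/L.

DO ≈ 3.92 mg/L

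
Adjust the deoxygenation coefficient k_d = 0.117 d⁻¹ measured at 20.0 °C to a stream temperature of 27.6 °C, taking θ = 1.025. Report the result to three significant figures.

k_d(T₂) = k_d(T₁) · θ^(T₂−T₁) = 0.117 × 1.025^(27.6−20.0)
= 0.117 × 1.025^7.60 = 0.117 × 1.206 = 0.1412 d⁻¹.

k_d ≈ 0.141 d⁻¹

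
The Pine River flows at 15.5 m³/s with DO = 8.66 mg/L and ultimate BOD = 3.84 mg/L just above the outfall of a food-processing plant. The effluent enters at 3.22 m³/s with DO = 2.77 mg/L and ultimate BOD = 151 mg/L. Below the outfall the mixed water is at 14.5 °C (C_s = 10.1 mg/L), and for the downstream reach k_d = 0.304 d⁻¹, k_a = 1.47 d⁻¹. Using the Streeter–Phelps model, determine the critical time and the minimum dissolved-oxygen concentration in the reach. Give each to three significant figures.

t_c ≈ 1.02 d; minimum DO ≈ 5.67 mg/L

Mixed DO = (15.5×8.66 + 3.22×2.77)/(15.5+3.22) = 143.1/18.72 = 7.647 mg/L.
Mixed L₀ = (15.5×3.84 + 3.22×151)/(18.72) = 545.7/18.72 = 29.15 mg/L.
Initial deficit D₀ = C_s − DO₀ = 10.1 − 7.647 = 2.453 mg/L.
t_c = (1/1.166) ln[(1.47/0.304)(1 − 2.453×1.166/(0.304×29.15))] = 0.8576 × ln(3.275) = 1.017 d.
D_c = (0.304/1.47) × 29.15 × e^(−0.304×1.017) = 0.2068 × 29.15 × 0.7340 = 4.425 mg/L.
Minimum DO = 10.1 − 4.425 = 5.675 mg/L.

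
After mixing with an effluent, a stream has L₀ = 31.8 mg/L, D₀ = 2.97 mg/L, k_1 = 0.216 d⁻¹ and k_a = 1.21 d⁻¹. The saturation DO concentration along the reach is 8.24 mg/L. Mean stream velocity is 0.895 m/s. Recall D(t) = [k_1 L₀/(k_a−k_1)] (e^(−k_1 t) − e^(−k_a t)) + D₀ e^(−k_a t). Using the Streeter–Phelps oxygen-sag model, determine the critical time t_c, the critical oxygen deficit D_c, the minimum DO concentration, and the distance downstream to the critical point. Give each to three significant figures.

t_c ≈ 1.17 d; D_c ≈ 4.41 mg/L; min DO ≈ 3.83 mg/L; x_c ≈ 90.3 km

t_c = [1/(k_a−k_1)] ln[(k_a/k_1)(1 − D₀(k_a−k_1)/(k_1 L₀))]
= [1/(1.21−0.216)] ln[(1.21/0.216)(1 − 2.97×0.9940/(0.216×31.8))]
= (1/0.9940) ln[5.602 × 0.5702] = 1.006 × ln(3.194) = 1.006 × 1.161 = 1.168 d.
D_c = (k_1/k_a) L₀ e^(−k_1 t_c) = (0.216/1.21) × 31.8 × e^(−0.216×1.168) = 0.1785 × 31.8 × 0.7770 = 4.411 mg/L.
Minimum DO = C_s − D_c = 8.24 − 4.411 = 3.829 mg/L.
x_c = v t_c = 0.895 m/s × 1.168 d × 86400 s/d = 90350 m ≈ 90.3 km.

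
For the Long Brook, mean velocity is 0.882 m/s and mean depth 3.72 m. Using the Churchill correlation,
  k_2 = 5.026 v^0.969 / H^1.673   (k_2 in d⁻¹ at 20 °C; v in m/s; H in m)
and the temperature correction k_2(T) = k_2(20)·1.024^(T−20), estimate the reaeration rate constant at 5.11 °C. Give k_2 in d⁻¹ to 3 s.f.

k_2 ≈ 0.347 d⁻¹

k_2(20) = 5.026 × 0.882^0.969 / 3.72^1.673 = 5.026 × 0.8854 / 9.006 = 0.4942 d⁻¹.
k_2(5.11) = 0.4942 × 1.024^(5.11−20) = 0.4942 × 0.7025 = 0.3471 d⁻¹.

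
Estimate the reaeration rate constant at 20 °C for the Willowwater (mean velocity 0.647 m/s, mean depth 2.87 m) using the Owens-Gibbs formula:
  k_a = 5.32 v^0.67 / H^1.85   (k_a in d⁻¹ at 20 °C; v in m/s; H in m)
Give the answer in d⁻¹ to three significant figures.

k_a = 5.32 × 0.647^0.67 / 2.87^1.85 = 5.32 × 0.7470 / 7.032 = 0.5651 d⁻¹.

k_a ≈ 0.565 d⁻¹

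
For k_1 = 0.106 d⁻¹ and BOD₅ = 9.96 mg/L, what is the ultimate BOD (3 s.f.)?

L₀ ≈ 24.2 mg/L

BOD₅ = L₀(1 − e^(−5k_1)) ⇒ L₀ = BOD₅ / (1 − e^(−5×0.106))
= 9.96 / (1 − 0.5886) = 9.96 / 0.4114 = 24.21 mg/L.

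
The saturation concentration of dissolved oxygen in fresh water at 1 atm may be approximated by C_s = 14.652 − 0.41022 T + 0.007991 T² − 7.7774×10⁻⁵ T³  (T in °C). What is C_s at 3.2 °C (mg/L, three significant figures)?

C_s ≈ 13.4 mg/L

C_s = 14.652 − 0.41022×3.2 + 0.007991×3.2² − 7.7774×10⁻⁵×3.2³ = 13.42 mg/L.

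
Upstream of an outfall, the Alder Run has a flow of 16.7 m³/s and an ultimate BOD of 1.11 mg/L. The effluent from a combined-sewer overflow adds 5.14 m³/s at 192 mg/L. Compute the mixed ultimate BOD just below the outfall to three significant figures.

46.0 mg/L

Flow-weighted mixing: C = (Q_r C_r + Q_w C_w)/(Q_r + Q_w)
= (16.7×1.11 + 5.14×192)/(16.7 + 5.14) = 1005/21.84 = 46.04 mg/L.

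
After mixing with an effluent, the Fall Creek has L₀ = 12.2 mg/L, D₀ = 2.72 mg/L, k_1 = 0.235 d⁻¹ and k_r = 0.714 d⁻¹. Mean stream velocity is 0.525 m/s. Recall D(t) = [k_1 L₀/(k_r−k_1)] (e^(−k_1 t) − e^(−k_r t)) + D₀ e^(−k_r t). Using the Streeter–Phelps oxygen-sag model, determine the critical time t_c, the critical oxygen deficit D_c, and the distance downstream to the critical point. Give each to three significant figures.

At the critical point dD/dt = 0, so k_1 L₀ e^(−k_1 t) = k_r D. Substituting D(t) from the Streeter–Phelps equation and solving for t gives
t_c = ln[(k_r/k_1)(1 − D₀(k_r−k_1)/(k_1 L₀))] / (k_r−k_1).
Here k_r−k_1 = 0.4790 d⁻¹ and 1 − D₀(k_r−k_1)/(k_1 L₀) = 1 − 2.72×0.4790/(0.235×12.2) = 0.5456, so
t_c = ln(3.038 × 0.5456) / 0.4790 = 0.5054 / 0.4790 = 1.055 d.
D_c = (k_1/k_r) L₀ e^(−k_1 t_c) = (0.235/0.714) × 12.2 × e^(−0.235×1.055) = 0.3291 × 12.2 × 0.7804 = 3.134 mg/L.
x_c = v t_c = 0.525 m/s × 1.055 d × 86400 s/d = 47860 m ≈ 47.9 km.

t_c ≈ 1.06 d; D_c ≈ 3.13 mg/L; x_c ≈ 47.9 km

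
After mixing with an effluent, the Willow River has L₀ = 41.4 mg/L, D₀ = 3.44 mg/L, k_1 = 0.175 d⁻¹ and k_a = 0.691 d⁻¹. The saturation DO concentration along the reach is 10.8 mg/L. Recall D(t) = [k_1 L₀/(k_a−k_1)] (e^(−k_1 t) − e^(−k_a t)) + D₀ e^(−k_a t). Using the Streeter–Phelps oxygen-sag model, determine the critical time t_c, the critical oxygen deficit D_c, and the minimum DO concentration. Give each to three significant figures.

t_c ≈ 2.12 d; D_c ≈ 7.24 mg/L; min DO ≈ 3.56 mg/L

At the critical point dD/dt = 0, so k_1 L₀ e^(−k_1 t) = k_a D. Substituting D(t) from the Streeter–Phelps equation and solving for t gives
t_c = ln[(k_a/k_1)(1 − D₀(k_a−k_1)/(k_1 L₀))] / (k_a−k_1).
Here k_a−k_1 = 0.5160 d⁻¹ and 1 − D₀(k_a−k_1)/(k_1 L₀) = 1 − 3.44×0.5160/(0.175×41.4) = 0.7550, so
t_c = ln(3.949 × 0.7550) / 0.5160 = 1.092 / 0.5160 = 2.117 d.
L(t_c) = L₀ e^(−k_1 t_c) = 41.4 × 0.6904 = 28.58 mg/L, and at the critical point k_a D_c = k_1 L, so D_c = (0.175/0.691) × 28.58 = 7.239 mg/L.
Minimum DO = C_s − D_c = 10.8 − 7.239 = 3.561 mg/L.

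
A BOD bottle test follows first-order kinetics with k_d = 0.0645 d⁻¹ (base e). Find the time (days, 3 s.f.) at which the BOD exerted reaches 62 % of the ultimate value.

y/L₀ = 1 − e^(−k_d t) = 0.62 ⇒ e^(−k_d t) = 0.380
t = −ln(0.380) / 0.0645 = 0.9676 / 0.0645 = 15.00 d.

t ≈ 15.0 d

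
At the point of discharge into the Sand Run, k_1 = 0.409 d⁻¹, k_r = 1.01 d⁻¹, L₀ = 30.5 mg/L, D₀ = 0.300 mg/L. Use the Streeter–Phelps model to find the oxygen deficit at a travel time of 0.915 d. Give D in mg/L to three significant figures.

D ≈ 6.16 mg/L

k_1 L₀/(k_r−k_1) = 0.409×30.5/(1.01−0.409) = 12.47/0.6010 = 20.76 mg/L.
e^(−k_1 t) = e^(−0.409×0.9150) = 0.6878; e^(−k_r t) = e^(−1.01×0.9150) = 0.3969.
D = 20.76 × (0.6878 − 0.3969) + 0.300 × 0.3969 = 6.039 + 0.1191 = 6.158 mg/L.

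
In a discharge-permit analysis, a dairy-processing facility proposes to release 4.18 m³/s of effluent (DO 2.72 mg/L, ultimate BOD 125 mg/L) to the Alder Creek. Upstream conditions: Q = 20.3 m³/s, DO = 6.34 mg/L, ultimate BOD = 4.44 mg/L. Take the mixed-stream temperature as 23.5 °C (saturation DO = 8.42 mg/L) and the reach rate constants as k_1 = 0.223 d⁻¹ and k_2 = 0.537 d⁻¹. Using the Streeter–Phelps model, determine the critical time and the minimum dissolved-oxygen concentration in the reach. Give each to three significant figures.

t_c ≈ 2.27 d; minimum DO ≈ 2.16 mg/L

Mixed DO = (20.3×6.34 + 4.18×2.72)/(20.3+4.18) = 140.1/24.48 = 5.722 mg/L.
Mixed L₀ = (20.3×4.44 + 4.18×125)/(24.48) = 612.6/24.48 = 25.03 mg/L.
Initial deficit D₀ = C_s − DO₀ = 8.42 − 5.722 = 2.698 mg/L.
t_c = (1/0.3140) ln[(0.537/0.223)(1 − 2.698×0.3140/(0.223×25.03))] = 3.185 × ln(2.043) = 2.274 d.
D_c = (0.223/0.537) × 25.03 × e^(−0.223×2.274) = 0.4153 × 25.03 × 0.6022 = 6.258 mg/L.
Minimum DO = 8.42 − 6.258 = 2.162 mg/L.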